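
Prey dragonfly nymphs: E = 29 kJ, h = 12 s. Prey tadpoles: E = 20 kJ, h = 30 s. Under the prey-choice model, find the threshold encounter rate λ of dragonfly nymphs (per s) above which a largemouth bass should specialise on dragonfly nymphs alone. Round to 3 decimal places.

Drop tadpoles once their profitability E₂/h₂ falls below the rate achievable on dragonfly nymphs alone: E₂/h₂ = λE₁/(1 + λh₁).
Solve for λ: λE₁h₂ = E₂(1 + λh₁) → λ(E₁h₂ − E₂h₁) = E₂ → λ = E₂/(E₁h₂ − E₂h₁).
λ = 20/(29×30 − 20×12) = 20/630 = 0.03175 per s.

0.032 per s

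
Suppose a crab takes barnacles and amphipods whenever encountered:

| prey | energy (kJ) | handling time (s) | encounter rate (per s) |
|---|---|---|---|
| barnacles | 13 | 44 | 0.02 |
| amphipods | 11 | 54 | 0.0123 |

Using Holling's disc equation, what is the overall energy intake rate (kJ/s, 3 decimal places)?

0.155 kJ/s

R = Σλ_iE_i / (1 + Σλ_ih_i)
Numerator: 0.02×13 + 0.0123×11 = 0.3953
Denominator: 1 + 0.02×44 + 0.0123×54 = 2.544
R = 0.3953/2.544 = 0.1554 kJ/s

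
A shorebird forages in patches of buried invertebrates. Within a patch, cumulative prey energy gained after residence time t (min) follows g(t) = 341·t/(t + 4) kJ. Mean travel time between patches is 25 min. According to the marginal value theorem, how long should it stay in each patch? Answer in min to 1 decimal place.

Maximise g(t)/(T+t): set derivative to zero → g'(t)(T+t) = g(t).
g'(t) = 341·4/(t + 4)². Setting 341·4/(t+4)² = 341t/[(t+4)(25+t)] gives 4(25+t) = t(t+4), so t² = 4×25 = 100.
t* = √100 = 10 min.

10.0 min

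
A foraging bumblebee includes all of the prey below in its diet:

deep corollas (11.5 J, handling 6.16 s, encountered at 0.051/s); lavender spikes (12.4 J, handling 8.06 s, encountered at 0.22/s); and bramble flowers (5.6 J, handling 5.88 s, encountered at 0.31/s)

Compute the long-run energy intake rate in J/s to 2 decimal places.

R = (0.051×11.5 + 0.22×12.4 + 0.31×5.6) / (1 + 0.051×6.16 + 0.22×8.06 + 0.31×5.88) = 5.051/4.91 = 1.029 J/s.

1.03 J/s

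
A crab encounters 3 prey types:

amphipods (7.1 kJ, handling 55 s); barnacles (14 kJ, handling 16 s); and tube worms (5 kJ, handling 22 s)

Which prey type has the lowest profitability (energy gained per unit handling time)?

In descending order of E/h:
barnacles: 14/16 = 0.875 kJ/s
tube worms: 5/22 = 0.227 kJ/s
amphipods: 7.1/55 = 0.129 kJ/s

amphipods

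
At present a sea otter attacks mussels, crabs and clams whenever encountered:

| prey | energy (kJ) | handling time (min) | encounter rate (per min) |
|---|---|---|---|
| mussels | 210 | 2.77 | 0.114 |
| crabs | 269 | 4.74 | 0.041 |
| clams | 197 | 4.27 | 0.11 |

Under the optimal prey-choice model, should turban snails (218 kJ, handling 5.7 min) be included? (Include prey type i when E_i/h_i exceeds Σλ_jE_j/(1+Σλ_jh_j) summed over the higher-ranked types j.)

Yes

Current rate: (0.114×210 + 0.041×269 + 0.11×197)/(1 + 0.114×2.77 + 0.041×4.74 + 0.11×4.27) = 28.61 kJ/min.
Profitability of turban snails: 218/5.7 = 38.25 kJ/min.
38.25 > 28.61, so adding turban snails raises the average — include it.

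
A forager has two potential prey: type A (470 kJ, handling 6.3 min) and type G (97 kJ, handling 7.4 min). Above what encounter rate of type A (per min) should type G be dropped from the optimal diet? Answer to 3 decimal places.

0.034 per min

Drop type G once their profitability E₂/h₂ falls below the rate achievable on type A alone: E₂/h₂ = λE₁/(1 + λh₁).
Solve for λ: λE₁h₂ = E₂(1 + λh₁) → λ(E₁h₂ − E₂h₁) = E₂ → λ = E₂/(E₁h₂ − E₂h₁).
λ = 97/(470×7.4 − 97×6.3) = 97/2867 = 0.03383 per min.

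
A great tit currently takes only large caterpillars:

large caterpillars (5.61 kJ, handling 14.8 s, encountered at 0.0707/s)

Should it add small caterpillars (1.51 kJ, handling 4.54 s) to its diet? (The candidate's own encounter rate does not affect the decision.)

Current rate: (0.0707×5.61)/(1 + 0.0707×14.8) = 0.1938 kJ/s.
Profitability of small caterpillars: 1.51/4.54 = 0.3326 kJ/s.
Since 0.3326 > R, including small caterpillars increases the long-run rate.

Yes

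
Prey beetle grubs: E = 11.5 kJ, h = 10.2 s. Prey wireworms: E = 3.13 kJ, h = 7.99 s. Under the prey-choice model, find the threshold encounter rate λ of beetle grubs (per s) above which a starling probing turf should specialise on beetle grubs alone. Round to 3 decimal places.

The zero-one rule: include wireworms iff E₂/h₂ > λE₁/(1+λh₁). Equality gives the switch point.
λE₁h₂ = E₂ + λE₂h₁ ⇒ λ = E₂/(E₁h₂ − E₂h₁) = 3.13/(91.89 − 31.93) = 0.0522 per s.

0.052 per s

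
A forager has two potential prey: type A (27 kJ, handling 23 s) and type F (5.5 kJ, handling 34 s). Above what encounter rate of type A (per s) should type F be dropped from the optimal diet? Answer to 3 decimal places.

0.007 per s

The zero-one rule: include type F iff E₂/h₂ > λE₁/(1+λh₁). Equality gives the switch point.
λE₁h₂ = E₂ + λE₂h₁ ⇒ λ = E₂/(E₁h₂ − E₂h₁) = 5.5/(918 − 126.5) = 0.006949 per s.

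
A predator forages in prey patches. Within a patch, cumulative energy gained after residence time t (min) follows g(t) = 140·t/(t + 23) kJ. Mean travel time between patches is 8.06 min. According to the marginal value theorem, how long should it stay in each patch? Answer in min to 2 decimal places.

13.62 min

Maximise g(t)/(T+t): set derivative to zero → g'(t)(T+t) = g(t).
g'(t) = 140·23/(t + 23)². Setting 140·23/(t+23)² = 140t/[(t+23)(8.06+t)] gives 23(8.06+t) = t(t+23), so t² = 23×8.06 = 185.4.
t* = √185.4 = 13.62 min.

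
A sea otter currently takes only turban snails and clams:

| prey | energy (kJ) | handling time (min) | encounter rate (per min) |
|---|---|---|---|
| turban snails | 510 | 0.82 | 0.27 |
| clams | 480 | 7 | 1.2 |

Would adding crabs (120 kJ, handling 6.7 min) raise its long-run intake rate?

On turban snails and clams alone, R = ΣλE/(1+Σλh) = 713.7/9.621 = 74.18 kJ/min.
crabs: E/h = 120/6.7 = 17.91 kJ/min.
17.91 < 74.18, so adding crabs would lower the average — exclude it.

No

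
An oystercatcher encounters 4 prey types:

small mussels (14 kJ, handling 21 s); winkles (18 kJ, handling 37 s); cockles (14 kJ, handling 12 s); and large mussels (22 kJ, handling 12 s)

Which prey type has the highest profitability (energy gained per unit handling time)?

large mussels

Profitability E/h (kJ/s): small mussels = 14/21 = 0.667, winkles = 18/37 = 0.486, cockles = 14/12 = 1.17, large mussels = 22/12 = 1.83.
Ranked: large mussels > cockles > small mussels > winkles.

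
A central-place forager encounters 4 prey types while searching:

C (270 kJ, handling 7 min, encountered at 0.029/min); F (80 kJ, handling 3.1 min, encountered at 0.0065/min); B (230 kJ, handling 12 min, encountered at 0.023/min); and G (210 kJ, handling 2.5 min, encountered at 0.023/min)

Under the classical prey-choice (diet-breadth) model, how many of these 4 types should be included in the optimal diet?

4

Rank by E/h (kJ/min): G 84, C 38.6, F 25.8, B 19.2. Include each in turn until the next type's E/h falls below the running intake rate.
Rate on top 1: 4.567. C: 38.6 > 4.567 → include.
Rate on top 2: 10.04. F: 25.8 > 10.04 → include.
Rate on top 3: 10.29. B: 19.2 > 10.29 → include.
Optimal diet: G, C, F, B — 4 of 4 types.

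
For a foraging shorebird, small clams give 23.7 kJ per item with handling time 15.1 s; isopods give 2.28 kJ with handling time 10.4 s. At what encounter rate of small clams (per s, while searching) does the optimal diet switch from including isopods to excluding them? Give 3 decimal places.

0.011 per s

At the threshold, the rate on small clams alone equals the profitability of isopods: λ·23.7/(1 + λ·15.1) = 2.28/10.4 = 0.2192.
Rearranging, λ(23.7 − 0.2192×15.1) = 0.2192, so λ = 0.2192/20.39 = 0.01075 per s.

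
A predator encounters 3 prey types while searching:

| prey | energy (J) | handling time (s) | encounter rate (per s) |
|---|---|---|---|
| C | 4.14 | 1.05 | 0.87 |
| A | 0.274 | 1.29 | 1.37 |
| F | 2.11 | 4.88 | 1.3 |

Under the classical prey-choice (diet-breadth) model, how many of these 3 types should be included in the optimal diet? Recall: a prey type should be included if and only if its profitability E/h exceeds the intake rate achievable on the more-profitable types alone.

Rank by E/h (J/s): C 3.94, F 0.432, A 0.212. Include each in turn until the next type's E/h falls below the running intake rate.
Rate on top 1: 1.882. F: 0.432 < 1.882 → exclude; stop.
Optimal diet: C — 1 of 3 types.

1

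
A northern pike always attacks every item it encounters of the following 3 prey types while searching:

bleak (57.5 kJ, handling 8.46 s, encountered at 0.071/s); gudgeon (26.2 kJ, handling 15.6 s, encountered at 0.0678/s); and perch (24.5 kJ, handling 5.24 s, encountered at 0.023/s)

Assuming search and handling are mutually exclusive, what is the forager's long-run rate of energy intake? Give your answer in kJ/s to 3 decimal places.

R = Σλ_iE_i / (1 + Σλ_ih_i)
Numerator: 0.071×57.5 + 0.0678×26.2 + 0.023×24.5 = 6.422
Denominator: 1 + 0.071×8.46 + 0.0678×15.6 + 0.023×5.24 = 2.779
R = 6.422/2.779 = 2.311 kJ/s

2.311 kJ/s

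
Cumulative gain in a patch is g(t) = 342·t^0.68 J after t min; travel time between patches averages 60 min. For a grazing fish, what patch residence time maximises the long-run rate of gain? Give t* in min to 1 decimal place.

Optimal t* satisfies g'(t*) = g(t*)/(T + t*).
g'(t) = 0.68·342·t^-0.32. Setting 0.68·342·t^-0.32 = 342·t^0.68/(60+t) gives 0.68(60+t) = t, so 0.32·t = 0.68×60.
t* = 0.68×60/0.32 = 127.5 min.

127.5 min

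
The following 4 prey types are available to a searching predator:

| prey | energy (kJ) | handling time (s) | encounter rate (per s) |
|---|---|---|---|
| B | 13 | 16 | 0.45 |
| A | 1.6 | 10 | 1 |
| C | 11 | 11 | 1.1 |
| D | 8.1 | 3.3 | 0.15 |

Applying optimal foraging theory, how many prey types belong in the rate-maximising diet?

Profitabilities (E/h, kJ/s): D 2.45, C 1, B 0.812, A 0.16. Add prey in this order while the next type's profitability exceeds the intake rate on those already taken.
Rate on top 1: 0.8127. C: 1 > 0.8127 → include.
Rate on top 2: 0.9794. B: 0.812 < 0.9794 → exclude; stop.
Optimal diet: D, C — 2 of 4 types.

2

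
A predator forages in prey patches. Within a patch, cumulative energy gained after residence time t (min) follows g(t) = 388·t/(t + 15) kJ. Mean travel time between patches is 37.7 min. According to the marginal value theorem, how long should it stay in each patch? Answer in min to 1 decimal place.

23.8 min

Optimal t* satisfies g'(t*) = g(t*)/(T + t*).
g'(t) = 388·15/(t + 15)². Setting 388·15/(t+15)² = 388t/[(t+15)(37.7+t)] gives 15(37.7+t) = t(t+15), so t² = 15×37.7 = 565.5.
t* = √565.5 = 23.78 min.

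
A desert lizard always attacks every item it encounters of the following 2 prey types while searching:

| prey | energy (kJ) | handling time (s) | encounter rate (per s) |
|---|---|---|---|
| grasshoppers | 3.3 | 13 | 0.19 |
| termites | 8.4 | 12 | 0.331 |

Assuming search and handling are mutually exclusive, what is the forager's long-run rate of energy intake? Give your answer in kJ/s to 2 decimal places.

R = (0.19×3.3 + 0.331×8.4) / (1 + 0.19×13 + 0.331×12) = 3.407/7.442 = 0.4579 kJ/s.

0.46 kJ/s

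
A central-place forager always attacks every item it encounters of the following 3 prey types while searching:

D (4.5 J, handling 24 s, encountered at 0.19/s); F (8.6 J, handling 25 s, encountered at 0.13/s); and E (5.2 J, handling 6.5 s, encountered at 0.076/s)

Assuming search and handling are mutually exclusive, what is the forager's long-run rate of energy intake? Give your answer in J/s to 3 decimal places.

R = (0.19×4.5 + 0.13×8.6 + 0.076×5.2) / (1 + 0.19×24 + 0.13×25 + 0.076×6.5) = 2.368/9.304 = 0.2545 J/s.

0.255 J/s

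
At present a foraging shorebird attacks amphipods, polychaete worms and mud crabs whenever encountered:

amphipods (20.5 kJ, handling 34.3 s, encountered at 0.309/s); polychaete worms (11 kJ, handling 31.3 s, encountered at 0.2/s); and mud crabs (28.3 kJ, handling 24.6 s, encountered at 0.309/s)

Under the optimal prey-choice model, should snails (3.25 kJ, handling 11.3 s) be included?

No

Current rate: (0.309×20.5 + 0.2×11 + 0.309×28.3)/(1 + 0.309×34.3 + 0.2×31.3 + 0.309×24.6) = 0.6787 kJ/s.
snails: E/h = 3.25/11.3 = 0.2876 kJ/s.
Since 0.2876 < R, time spent handling snails is better spent searching.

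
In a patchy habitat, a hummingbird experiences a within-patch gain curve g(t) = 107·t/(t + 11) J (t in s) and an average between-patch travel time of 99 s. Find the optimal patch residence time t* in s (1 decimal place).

33.0 s

Maximise g(t)/(T+t): set derivative to zero → g'(t)(T+t) = g(t).
g'(t) = 107·11/(t + 11)². Setting 107·11/(t+11)² = 107t/[(t+11)(99+t)] gives 11(99+t) = t(t+11), so t² = 11×99 = 1089.
t* = √1089 = 33 s.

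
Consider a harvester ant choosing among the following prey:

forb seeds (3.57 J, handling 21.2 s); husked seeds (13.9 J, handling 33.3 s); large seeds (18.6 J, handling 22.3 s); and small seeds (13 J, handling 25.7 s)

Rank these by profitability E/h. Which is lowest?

In descending order of E/h:
large seeds: 18.6/22.3 = 0.834 J/s
small seeds: 13/25.7 = 0.506 J/s
husked seeds: 13.9/33.3 = 0.417 J/s
forb seeds: 3.57/21.2 = 0.168 J/s

forb seeds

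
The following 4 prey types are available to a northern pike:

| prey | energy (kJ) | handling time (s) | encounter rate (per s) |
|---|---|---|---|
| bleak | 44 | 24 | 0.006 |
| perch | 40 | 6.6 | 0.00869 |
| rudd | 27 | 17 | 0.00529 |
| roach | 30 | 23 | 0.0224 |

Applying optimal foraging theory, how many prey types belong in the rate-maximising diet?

4

Rank by E/h (kJ/s): perch 6.06, bleak 1.83, rudd 1.59, roach 1.3. Include each in turn until the next type's E/h falls below the running intake rate.
Rate on top 1: 0.3287. bleak: 1.83 > 0.3287 → include.
Rate on top 2: 0.5091. rudd: 1.59 > 0.5091 → include.
Rate on top 3: 0.5842. roach: 1.3 > 0.5842 → include.
Optimal diet: perch, bleak, rudd, roach — 4 of 4 types.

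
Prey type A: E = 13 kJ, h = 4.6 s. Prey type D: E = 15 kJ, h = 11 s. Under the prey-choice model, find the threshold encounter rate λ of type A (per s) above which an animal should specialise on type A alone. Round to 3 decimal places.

Drop type D once their profitability E₂/h₂ falls below the rate achievable on type A alone: E₂/h₂ = λE₁/(1 + λh₁).
Solve for λ: λE₁h₂ = E₂(1 + λh₁) → λ(E₁h₂ − E₂h₁) = E₂ → λ = E₂/(E₁h₂ − E₂h₁).
λ = 15/(13×11 − 15×4.6) = 15/74 = 0.2027 per s.

0.203 per s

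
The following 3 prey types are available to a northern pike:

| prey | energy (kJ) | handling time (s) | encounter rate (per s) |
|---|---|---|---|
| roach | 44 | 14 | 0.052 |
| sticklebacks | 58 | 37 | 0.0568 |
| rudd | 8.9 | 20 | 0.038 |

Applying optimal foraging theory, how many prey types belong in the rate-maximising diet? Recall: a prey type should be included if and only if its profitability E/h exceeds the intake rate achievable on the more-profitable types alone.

Profitabilities (E/h, kJ/s): roach 3.14, sticklebacks 1.57, rudd 0.445. Add prey in this order while the next type's profitability exceeds the intake rate on those already taken.
Rate on top 1: 1.324. sticklebacks: 1.57 > 1.324 → include.
Rate on top 2: 1.458. rudd: 0.445 < 1.458 → exclude; stop.
Optimal diet: roach, sticklebacks — 2 of 3 types.

2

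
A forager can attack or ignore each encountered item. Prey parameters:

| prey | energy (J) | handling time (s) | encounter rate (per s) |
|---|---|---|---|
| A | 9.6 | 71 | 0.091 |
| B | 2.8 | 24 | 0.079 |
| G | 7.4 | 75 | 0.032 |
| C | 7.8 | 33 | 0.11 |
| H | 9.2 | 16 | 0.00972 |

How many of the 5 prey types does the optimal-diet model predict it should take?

E/h in descending order: H 0.575, C 0.236, A 0.135, B 0.117, G 0.0987 J/s. The optimal diet is the largest prefix of this list for which every included type satisfies E_i/h_i > R on the types above it.
Rate on top 1: 0.07739. C: 0.236 > 0.07739 → include.
Rate on top 2: 0.198. A: 0.135 < 0.198 → exclude; stop.
Optimal diet: H, C — 2 of 5 types.

2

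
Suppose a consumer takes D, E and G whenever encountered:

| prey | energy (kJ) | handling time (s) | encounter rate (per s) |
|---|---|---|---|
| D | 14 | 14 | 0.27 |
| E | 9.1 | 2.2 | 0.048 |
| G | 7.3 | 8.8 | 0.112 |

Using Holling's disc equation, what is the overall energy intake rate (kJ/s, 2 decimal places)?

0.86 kJ/s

R = Σλ_iE_i / (1 + Σλ_ih_i)
Numerator: 0.27×14 + 0.048×9.1 + 0.112×7.3 = 5.034
Denominator: 1 + 0.27×14 + 0.048×2.2 + 0.112×8.8 = 5.871
R = 5.034/5.871 = 0.8575 kJ/s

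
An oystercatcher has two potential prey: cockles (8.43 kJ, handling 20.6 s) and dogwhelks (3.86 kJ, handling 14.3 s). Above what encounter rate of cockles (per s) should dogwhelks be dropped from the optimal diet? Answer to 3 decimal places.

Drop dogwhelks once their profitability E₂/h₂ falls below the rate achievable on cockles alone: E₂/h₂ = λE₁/(1 + λh₁).
Solve for λ: λE₁h₂ = E₂(1 + λh₁) → λ(E₁h₂ − E₂h₁) = E₂ → λ = E₂/(E₁h₂ − E₂h₁).
λ = 3.86/(8.43×14.3 − 3.86×20.6) = 3.86/41.03 = 0.09407 per s.

0.094 per s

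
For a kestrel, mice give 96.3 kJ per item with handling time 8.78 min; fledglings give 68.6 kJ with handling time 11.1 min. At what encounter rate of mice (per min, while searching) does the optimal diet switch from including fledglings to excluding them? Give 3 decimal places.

0.147 per min

The zero-one rule: include fledglings iff E₂/h₂ > λE₁/(1+λh₁). Equality gives the switch point.
λE₁h₂ = E₂ + λE₂h₁ ⇒ λ = E₂/(E₁h₂ − E₂h₁) = 68.6/(1069 − 602.3) = 0.147 per min.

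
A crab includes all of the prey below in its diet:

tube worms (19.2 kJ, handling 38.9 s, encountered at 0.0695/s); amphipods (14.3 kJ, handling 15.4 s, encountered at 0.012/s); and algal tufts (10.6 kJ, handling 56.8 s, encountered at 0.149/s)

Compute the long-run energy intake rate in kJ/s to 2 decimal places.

0.25 kJ/s

R = (0.0695×19.2 + 0.012×14.3 + 0.149×10.6) / (1 + 0.0695×38.9 + 0.012×15.4 + 0.149×56.8) = 3.085/12.35 = 0.2498 kJ/s.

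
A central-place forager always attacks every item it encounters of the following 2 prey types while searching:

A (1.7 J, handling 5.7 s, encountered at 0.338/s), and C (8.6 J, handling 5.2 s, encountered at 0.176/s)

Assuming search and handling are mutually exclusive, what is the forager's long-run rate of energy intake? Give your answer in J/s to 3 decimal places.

Energy encountered per unit search time: 0.338×1.7 + 0.176×8.6 = 2.088 J/s.
Handling time per unit search time: 0.338×5.7 + 0.176×5.2 = 2.842.
Rate = 2.088/(1 + 2.842) = 0.5435 J/s.

0.544 J/s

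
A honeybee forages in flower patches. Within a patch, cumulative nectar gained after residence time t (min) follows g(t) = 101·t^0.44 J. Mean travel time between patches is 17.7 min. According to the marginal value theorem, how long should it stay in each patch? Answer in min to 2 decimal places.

13.91 min

Optimal t* satisfies g'(t*) = g(t*)/(T + t*).
g'(t) = 0.44·101·t^-0.56. Setting 0.44·101·t^-0.56 = 101·t^0.44/(17.7+t) gives 0.44(17.7+t) = t, so 0.56·t = 0.44×17.7.
t* = 0.44×17.7/0.56 = 13.91 min.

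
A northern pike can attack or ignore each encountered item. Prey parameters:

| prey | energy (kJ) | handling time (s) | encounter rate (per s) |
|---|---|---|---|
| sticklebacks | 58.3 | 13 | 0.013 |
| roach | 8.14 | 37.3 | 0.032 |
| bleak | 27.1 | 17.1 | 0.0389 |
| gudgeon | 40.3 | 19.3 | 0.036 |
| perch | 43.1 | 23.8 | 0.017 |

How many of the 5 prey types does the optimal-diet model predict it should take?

4

Profitabilities (E/h, kJ/s): sticklebacks 4.48, gudgeon 2.09, perch 1.81, bleak 1.58, roach 0.218. Add prey in this order while the next type's profitability exceeds the intake rate on those already taken.
Rate on top 1: 0.6483. gudgeon: 2.09 > 0.6483 → include.
Rate on top 2: 1.185. perch: 1.81 > 1.185 → include.
Rate on top 3: 1.297. bleak: 1.58 > 1.297 → include.
Rate on top 4: 1.362. roach: 0.218 < 1.362 → exclude; stop.
Optimal diet: sticklebacks, gudgeon, perch, bleak — 4 of 5 types.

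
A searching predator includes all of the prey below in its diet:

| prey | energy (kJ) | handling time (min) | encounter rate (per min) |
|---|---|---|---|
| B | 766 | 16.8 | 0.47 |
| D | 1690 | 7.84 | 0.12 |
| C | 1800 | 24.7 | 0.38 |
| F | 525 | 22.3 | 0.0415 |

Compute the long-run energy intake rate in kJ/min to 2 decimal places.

R = Σλ_iE_i / (1 + Σλ_ih_i)
Numerator: 0.47×766 + 0.12×1690 + 0.38×1800 + 0.0415×525 = 1269
Denominator: 1 + 0.47×16.8 + 0.12×7.84 + 0.38×24.7 + 0.0415×22.3 = 20.15
R = 1269/20.15 = 62.96 kJ/min

62.96 kJ/min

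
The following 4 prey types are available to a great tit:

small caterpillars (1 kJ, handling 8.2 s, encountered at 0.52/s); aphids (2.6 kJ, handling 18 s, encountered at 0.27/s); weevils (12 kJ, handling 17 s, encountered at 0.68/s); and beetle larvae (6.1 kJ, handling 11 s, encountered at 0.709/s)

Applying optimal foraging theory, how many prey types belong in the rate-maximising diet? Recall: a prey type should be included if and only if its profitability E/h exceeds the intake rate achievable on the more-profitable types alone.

1

E/h in descending order: weevils 0.706, beetle larvae 0.555, aphids 0.144, small caterpillars 0.122 kJ/s. The optimal diet is the largest prefix of this list for which every included type satisfies E_i/h_i > R on the types above it.
Rate on top 1: 0.6497. beetle larvae: 0.555 < 0.6497 → exclude; stop.
Optimal diet: weevils — 1 of 4 types.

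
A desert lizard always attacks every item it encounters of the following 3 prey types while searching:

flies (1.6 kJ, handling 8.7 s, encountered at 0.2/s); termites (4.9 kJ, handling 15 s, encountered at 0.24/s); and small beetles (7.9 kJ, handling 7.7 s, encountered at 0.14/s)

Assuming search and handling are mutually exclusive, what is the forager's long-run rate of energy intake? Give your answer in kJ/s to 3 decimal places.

R = (0.2×1.6 + 0.24×4.9 + 0.14×7.9) / (1 + 0.2×8.7 + 0.24×15 + 0.14×7.7) = 2.602/7.418 = 0.3508 kJ/s.

0.351 kJ/s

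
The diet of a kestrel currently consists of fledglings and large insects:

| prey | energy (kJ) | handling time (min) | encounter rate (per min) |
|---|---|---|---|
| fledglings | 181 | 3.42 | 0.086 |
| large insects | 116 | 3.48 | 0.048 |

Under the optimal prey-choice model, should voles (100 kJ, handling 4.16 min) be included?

Intake rate on the current diet: R = (0.086×181 + 0.048×116) / (1 + 0.086×3.42 + 0.048×3.48) = 21.13/1.461 = 14.46 kJ/min.
voles: E/h = 100/4.16 = 24.04 kJ/min.
24.04 > 14.46, so adding voles raises the average — include it.

Yes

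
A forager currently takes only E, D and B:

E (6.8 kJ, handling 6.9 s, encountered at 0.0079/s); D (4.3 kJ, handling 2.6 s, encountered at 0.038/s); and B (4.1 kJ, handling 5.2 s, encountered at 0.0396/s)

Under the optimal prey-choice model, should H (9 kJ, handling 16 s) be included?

Intake rate on the current diet: R = (0.0079×6.8 + 0.038×4.3 + 0.0396×4.1) / (1 + 0.0079×6.9 + 0.038×2.6 + 0.0396×5.2) = 0.3795/1.359 = 0.2792 kJ/s.
Profitability of H: 9/16 = 0.5625 kJ/s.
0.5625 > 0.2792, so adding H raises the average — include it.

Yes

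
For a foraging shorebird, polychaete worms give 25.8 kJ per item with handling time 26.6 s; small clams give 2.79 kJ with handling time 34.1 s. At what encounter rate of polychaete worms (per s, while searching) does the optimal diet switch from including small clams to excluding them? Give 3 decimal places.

0.003 per s

The zero-one rule: include small clams iff E₂/h₂ > λE₁/(1+λh₁). Equality gives the switch point.
λE₁h₂ = E₂ + λE₂h₁ ⇒ λ = E₂/(E₁h₂ − E₂h₁) = 2.79/(879.8 − 74.21) = 0.003463 per s.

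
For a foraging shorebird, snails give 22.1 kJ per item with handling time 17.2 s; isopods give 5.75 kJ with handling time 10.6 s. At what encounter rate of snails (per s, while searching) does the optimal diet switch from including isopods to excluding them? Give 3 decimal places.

0.042 per s

At the threshold, the rate on snails alone equals the profitability of isopods: λ·22.1/(1 + λ·17.2) = 5.75/10.6 = 0.5425.
Rearranging, λ(22.1 − 0.5425×17.2) = 0.5425, so λ = 0.5425/12.77 = 0.04248 per s.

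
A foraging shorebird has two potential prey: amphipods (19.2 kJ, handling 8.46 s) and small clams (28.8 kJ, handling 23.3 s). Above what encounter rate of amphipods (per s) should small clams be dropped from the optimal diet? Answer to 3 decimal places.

0.141 per s

The zero-one rule: include small clams iff E₂/h₂ > λE₁/(1+λh₁). Equality gives the switch point.
λE₁h₂ = E₂ + λE₂h₁ ⇒ λ = E₂/(E₁h₂ − E₂h₁) = 28.8/(447.4 − 243.6) = 0.1414 per s.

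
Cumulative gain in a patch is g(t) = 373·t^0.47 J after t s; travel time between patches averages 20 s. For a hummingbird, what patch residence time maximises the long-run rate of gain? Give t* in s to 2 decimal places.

17.74 s

Maximise g(t)/(T+t): set derivative to zero → g'(t)(T+t) = g(t).
g'(t) = 0.47·373·t^-0.53. Setting 0.47·373·t^-0.53 = 373·t^0.47/(20+t) gives 0.47(20+t) = t, so 0.53·t = 0.47×20.
t* = 0.47×20/0.53 = 17.74 s.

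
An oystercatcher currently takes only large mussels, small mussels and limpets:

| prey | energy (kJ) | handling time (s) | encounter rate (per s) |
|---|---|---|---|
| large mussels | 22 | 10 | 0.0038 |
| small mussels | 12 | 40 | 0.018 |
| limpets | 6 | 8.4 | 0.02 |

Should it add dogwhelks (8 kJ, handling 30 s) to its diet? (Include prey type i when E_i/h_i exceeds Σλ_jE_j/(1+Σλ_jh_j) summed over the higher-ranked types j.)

Current rate: (0.0038×22 + 0.018×12 + 0.02×6)/(1 + 0.0038×10 + 0.018×40 + 0.02×8.4) = 0.2179 kJ/s.
dogwhelks: E/h = 8/30 = 0.2667 kJ/s.
0.2667 > 0.2179, so adding dogwhelks raises the average — include it.

Yes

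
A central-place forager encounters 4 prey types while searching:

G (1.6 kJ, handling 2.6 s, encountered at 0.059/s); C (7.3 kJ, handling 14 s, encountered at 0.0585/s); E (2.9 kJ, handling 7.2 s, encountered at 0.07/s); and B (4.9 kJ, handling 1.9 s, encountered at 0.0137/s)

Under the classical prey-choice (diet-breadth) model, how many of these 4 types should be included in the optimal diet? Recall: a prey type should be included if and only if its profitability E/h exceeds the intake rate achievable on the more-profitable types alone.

4

Profitabilities (E/h, kJ/s): B 2.58, G 0.615, C 0.521, E 0.403. Add prey in this order while the next type's profitability exceeds the intake rate on those already taken.
Rate on top 1: 0.06543. G: 0.615 > 0.06543 → include.
Rate on top 2: 0.137. C: 0.521 > 0.137 → include.
Rate on top 3: 0.2945. E: 0.403 > 0.2945 → include.
Optimal diet: B, G, C, E — 4 of 4 types.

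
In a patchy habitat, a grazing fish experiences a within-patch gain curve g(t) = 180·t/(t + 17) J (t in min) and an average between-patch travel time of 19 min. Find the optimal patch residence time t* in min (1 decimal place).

18.0 min

Optimal t* satisfies g'(t*) = g(t*)/(T + t*).
g'(t) = 180·17/(t + 17)². Setting 180·17/(t+17)² = 180t/[(t+17)(19+t)] gives 17(19+t) = t(t+17), so t² = 17×19 = 323.
t* = √323 = 17.97 min.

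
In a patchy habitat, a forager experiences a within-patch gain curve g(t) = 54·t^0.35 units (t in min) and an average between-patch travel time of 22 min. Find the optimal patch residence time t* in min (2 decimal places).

11.85 min

By the marginal value theorem, leave when the instantaneous gain rate g'(t) equals the habitat-wide average g(t)/(T + t).
g'(t) = 0.35·54·t^-0.65. Setting 0.35·54·t^-0.65 = 54·t^0.35/(22+t) gives 0.35(22+t) = t, so 0.65·t = 0.35×22.
t* = 0.35×22/0.65 = 11.85 min.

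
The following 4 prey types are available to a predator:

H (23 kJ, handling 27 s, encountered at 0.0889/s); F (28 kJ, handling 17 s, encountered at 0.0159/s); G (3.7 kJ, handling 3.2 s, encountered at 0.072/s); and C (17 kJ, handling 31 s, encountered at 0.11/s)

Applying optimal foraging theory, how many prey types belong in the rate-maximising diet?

3

E/h in descending order: F 1.65, G 1.16, H 0.852, C 0.548 kJ/s. The optimal diet is the largest prefix of this list for which every included type satisfies E_i/h_i > R on the types above it.
Rate on top 1: 0.3505. G: 1.16 > 0.3505 → include.
Rate on top 2: 0.4742. H: 0.852 > 0.4742 → include.
Rate on top 3: 0.7066. C: 0.548 < 0.7066 → exclude; stop.
Optimal diet: F, G, H — 3 of 4 types.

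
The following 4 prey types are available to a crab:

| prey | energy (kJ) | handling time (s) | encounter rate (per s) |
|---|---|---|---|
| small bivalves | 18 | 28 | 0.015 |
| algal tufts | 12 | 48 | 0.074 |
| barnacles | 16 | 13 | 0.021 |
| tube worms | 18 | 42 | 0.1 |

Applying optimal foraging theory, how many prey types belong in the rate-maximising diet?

E/h in descending order: barnacles 1.23, small bivalves 0.643, tube worms 0.429, algal tufts 0.25 kJ/s. The optimal diet is the largest prefix of this list for which every included type satisfies E_i/h_i > R on the types above it.
Rate on top 1: 0.2639. small bivalves: 0.643 > 0.2639 → include.
Rate on top 2: 0.3579. tube worms: 0.429 > 0.3579 → include.
Rate on top 3: 0.4083. algal tufts: 0.25 < 0.4083 → exclude; stop.
Optimal diet: barnacles, small bivalves, tube worms — 3 of 4 types.

3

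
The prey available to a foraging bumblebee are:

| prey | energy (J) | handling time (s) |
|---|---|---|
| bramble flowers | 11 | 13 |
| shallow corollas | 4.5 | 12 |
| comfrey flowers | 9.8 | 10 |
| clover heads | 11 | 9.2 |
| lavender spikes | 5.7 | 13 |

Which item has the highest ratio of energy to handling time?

In descending order of E/h:
clover heads: 11/9.2 = 1.2 J/s
comfrey flowers: 9.8/10 = 0.98 J/s
bramble flowers: 11/13 = 0.846 J/s
lavender spikes: 5.7/13 = 0.438 J/s
shallow corollas: 4.5/12 = 0.375 J/s

clover heads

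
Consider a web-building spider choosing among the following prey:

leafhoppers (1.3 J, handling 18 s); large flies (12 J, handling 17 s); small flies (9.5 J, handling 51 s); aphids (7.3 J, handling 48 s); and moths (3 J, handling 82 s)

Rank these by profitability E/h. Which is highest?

In descending order of E/h:
large flies: 12/17 = 0.706 J/s
small flies: 9.5/51 = 0.186 J/s
aphids: 7.3/48 = 0.152 J/s
leafhoppers: 1.3/18 = 0.0722 J/s
moths: 3/82 = 0.0366 J/s

large flies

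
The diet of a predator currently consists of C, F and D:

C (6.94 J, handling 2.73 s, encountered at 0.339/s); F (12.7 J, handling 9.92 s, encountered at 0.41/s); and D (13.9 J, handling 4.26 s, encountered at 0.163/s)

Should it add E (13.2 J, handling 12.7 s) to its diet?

No

Current rate: (0.339×6.94 + 0.41×12.7 + 0.163×13.9)/(1 + 0.339×2.73 + 0.41×9.92 + 0.163×4.26) = 1.469 J/s.
Profitability of E: 13.2/12.7 = 1.039 J/s.
1.039 < 1.469, so adding E would lower the average — exclude it.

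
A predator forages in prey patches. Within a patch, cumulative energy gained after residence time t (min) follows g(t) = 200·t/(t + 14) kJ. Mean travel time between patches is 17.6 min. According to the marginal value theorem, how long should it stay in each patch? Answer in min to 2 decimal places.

15.70 min

Optimal t* satisfies g'(t*) = g(t*)/(T + t*).
g'(t) = 200·14/(t + 14)². Setting 200·14/(t+14)² = 200t/[(t+14)(17.6+t)] gives 14(17.6+t) = t(t+14), so t² = 14×17.6 = 246.4.
t* = √246.4 = 15.7 min.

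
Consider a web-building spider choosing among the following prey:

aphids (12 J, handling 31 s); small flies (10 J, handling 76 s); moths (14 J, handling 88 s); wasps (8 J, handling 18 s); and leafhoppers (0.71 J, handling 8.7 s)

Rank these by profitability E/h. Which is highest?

In descending order of E/h:
wasps: 8/18 = 0.444 J/s
aphids: 12/31 = 0.387 J/s
moths: 14/88 = 0.159 J/s
small flies: 10/76 = 0.132 J/s
leafhoppers: 0.71/8.7 = 0.0816 J/s

wasps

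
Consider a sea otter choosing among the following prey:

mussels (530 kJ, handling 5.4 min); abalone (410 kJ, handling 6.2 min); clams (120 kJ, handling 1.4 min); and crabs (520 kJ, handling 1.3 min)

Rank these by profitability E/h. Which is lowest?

In descending order of E/h:
crabs: 520/1.3 = 400 kJ/min
mussels: 530/5.4 = 98.1 kJ/min
clams: 120/1.4 = 85.7 kJ/min
abalone: 410/6.2 = 66.1 kJ/min

abalone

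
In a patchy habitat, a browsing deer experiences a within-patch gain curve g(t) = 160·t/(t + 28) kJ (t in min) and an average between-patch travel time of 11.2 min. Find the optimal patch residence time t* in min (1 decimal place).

Maximise g(t)/(T+t): set derivative to zero → g'(t)(T+t) = g(t).
g'(t) = 160·28/(t + 28)². Setting 160·28/(t+28)² = 160t/[(t+28)(11.2+t)] gives 28(11.2+t) = t(t+28), so t² = 28×11.2 = 313.6.
t* = √313.6 = 17.71 min.

17.7 min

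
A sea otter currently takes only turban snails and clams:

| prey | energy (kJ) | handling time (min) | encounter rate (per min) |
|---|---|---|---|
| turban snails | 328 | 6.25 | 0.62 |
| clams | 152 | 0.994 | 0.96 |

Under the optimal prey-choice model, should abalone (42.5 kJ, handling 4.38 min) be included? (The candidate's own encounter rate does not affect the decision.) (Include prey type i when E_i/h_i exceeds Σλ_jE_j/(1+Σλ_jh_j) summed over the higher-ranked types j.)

On turban snails and clams alone, R = ΣλE/(1+Σλh) = 349.3/5.829 = 59.92 kJ/min.
Profitability of abalone: 42.5/4.38 = 9.703 kJ/min.
9.703 < 59.92, so adding abalone would lower the average — exclude it.

No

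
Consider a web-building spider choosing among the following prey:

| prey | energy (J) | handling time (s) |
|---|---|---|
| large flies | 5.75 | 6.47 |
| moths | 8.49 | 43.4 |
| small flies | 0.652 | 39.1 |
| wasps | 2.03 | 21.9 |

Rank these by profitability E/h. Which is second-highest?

moths

Profitability E/h (J/s): large flies = 5.75/6.47 = 0.889, moths = 8.49/43.4 = 0.196, small flies = 0.652/39.1 = 0.0167, wasps = 2.03/21.9 = 0.0927.
Ranked: large flies > moths > wasps > small flies.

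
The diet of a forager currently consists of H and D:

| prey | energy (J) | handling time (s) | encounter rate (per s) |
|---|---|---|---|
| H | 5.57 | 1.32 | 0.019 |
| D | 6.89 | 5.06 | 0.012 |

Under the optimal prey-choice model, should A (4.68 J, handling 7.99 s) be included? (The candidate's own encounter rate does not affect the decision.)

Yes

On H and D alone, R = ΣλE/(1+Σλh) = 0.1885/1.086 = 0.1736 J/s.
Profitability of A: 4.68/7.99 = 0.5857 J/s.
0.5857 > 0.1736, so adding A raises the average — include it.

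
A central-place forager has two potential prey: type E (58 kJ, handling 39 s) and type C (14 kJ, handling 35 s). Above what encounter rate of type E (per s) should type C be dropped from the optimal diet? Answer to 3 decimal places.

Drop type C once their profitability E₂/h₂ falls below the rate achievable on type E alone: E₂/h₂ = λE₁/(1 + λh₁).
Solve for λ: λE₁h₂ = E₂(1 + λh₁) → λ(E₁h₂ − E₂h₁) = E₂ → λ = E₂/(E₁h₂ − E₂h₁).
λ = 14/(58×35 − 14×39) = 14/1484 = 0.009434 per s.

0.009 per s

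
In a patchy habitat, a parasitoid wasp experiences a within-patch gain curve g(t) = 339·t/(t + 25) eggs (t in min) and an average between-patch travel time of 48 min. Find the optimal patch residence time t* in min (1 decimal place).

34.6 min

Optimal t* satisfies g'(t*) = g(t*)/(T + t*).
g'(t) = 339·25/(t + 25)². Setting 339·25/(t+25)² = 339t/[(t+25)(48+t)] gives 25(48+t) = t(t+25), so t² = 25×48 = 1200.
t* = √1200 = 34.64 min.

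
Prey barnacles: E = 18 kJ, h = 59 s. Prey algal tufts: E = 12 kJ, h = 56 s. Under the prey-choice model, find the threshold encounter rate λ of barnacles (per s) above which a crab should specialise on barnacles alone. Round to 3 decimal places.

At the threshold, the rate on barnacles alone equals the profitability of algal tufts: λ·18/(1 + λ·59) = 12/56 = 0.2143.
Rearranging, λ(18 − 0.2143×59) = 0.2143, so λ = 0.2143/5.357 = 0.04 per s.

0.040 per s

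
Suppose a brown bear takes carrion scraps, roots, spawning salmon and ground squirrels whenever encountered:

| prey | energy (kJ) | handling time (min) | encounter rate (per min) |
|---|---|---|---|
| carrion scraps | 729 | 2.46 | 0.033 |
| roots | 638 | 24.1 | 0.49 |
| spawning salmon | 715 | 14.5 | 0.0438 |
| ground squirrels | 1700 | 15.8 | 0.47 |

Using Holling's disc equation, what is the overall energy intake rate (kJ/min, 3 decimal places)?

Energy encountered per unit search time: 0.033×729 + 0.49×638 + 0.0438×715 + 0.47×1700 = 1167 kJ/min.
Handling time per unit search time: 0.033×2.46 + 0.49×24.1 + 0.0438×14.5 + 0.47×15.8 = 19.95.
Rate = 1167/(1 + 19.95) = 55.7 kJ/min.

55.700 kJ/min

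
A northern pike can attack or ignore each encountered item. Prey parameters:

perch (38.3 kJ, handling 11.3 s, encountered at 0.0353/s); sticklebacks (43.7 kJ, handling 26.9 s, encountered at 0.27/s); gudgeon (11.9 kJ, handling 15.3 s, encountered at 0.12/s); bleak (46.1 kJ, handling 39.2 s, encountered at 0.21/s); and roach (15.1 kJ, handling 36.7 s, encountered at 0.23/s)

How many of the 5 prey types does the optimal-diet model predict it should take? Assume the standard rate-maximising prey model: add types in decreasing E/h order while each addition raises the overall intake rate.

Profitabilities (E/h, kJ/s): perch 3.39, sticklebacks 1.62, bleak 1.18, gudgeon 0.778, roach 0.411. Add prey in this order while the next type's profitability exceeds the intake rate on those already taken.
Rate on top 1: 0.9665. sticklebacks: 1.62 > 0.9665 → include.
Rate on top 2: 1.518. bleak: 1.18 < 1.518 → exclude; stop.
Optimal diet: perch, sticklebacks — 2 of 5 types.

2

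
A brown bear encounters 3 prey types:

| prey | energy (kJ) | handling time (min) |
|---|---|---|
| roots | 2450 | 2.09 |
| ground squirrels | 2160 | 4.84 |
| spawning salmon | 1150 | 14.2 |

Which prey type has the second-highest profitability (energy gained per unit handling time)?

In descending order of E/h:
roots: 2450/2.09 = 1.17e+03 kJ/min
ground squirrels: 2160/4.84 = 446 kJ/min
spawning salmon: 1150/14.2 = 81 kJ/min

ground squirrels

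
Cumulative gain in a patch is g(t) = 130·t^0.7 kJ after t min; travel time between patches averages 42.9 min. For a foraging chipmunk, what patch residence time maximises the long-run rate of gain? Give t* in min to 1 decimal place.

Maximise g(t)/(T+t): set derivative to zero → g'(t)(T+t) = g(t).
g'(t) = 0.7·130·t^-0.3. Setting 0.7·130·t^-0.3 = 130·t^0.7/(42.9+t) gives 0.7(42.9+t) = t, so 0.30·t = 0.7×42.9.
t* = 0.7×42.9/0.30 = 100.1 min.

100.1 min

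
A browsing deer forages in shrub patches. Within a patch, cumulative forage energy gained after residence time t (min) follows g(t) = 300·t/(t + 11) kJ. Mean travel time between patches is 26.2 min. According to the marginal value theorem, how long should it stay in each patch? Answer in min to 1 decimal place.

Maximise g(t)/(T+t): set derivative to zero → g'(t)(T+t) = g(t).
g'(t) = 300·11/(t + 11)². Setting 300·11/(t+11)² = 300t/[(t+11)(26.2+t)] gives 11(26.2+t) = t(t+11), so t² = 11×26.2 = 288.2.
t* = √288.2 = 16.98 min.

17.0 min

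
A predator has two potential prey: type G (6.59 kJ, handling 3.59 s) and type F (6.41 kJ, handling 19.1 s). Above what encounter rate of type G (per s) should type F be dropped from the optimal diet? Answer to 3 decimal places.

0.062 per s

The zero-one rule: include type F iff E₂/h₂ > λE₁/(1+λh₁). Equality gives the switch point.
λE₁h₂ = E₂ + λE₂h₁ ⇒ λ = E₂/(E₁h₂ − E₂h₁) = 6.41/(125.9 − 23.01) = 0.06232 per s.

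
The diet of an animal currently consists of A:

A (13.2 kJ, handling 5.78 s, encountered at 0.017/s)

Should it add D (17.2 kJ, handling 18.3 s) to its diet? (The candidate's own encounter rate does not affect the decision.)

Yes

Current rate: (0.017×13.2)/(1 + 0.017×5.78) = 0.2043 kJ/s.
D: E/h = 17.2/18.3 = 0.9399 kJ/s.
Since 0.9399 > R, including D increases the long-run rate.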